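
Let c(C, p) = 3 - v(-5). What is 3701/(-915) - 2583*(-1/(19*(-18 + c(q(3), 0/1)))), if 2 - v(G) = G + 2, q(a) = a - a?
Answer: -150793/13908 ≈ -10.842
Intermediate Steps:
q(a) = 0
v(G) = -G (v(G) = 2 - (G + 2) = 2 - (2 + G) = 2 + (-2 - G) = -G)
c(C, p) = -2 (c(C, p) = 3 - (-1)*(-5) = 3 - 1*5 = 3 - 5 = -2)
3701/(-915) - 2583*(-1/(19*(-18 + c(q(3), 0/1)))) = 3701/(-915) - 2583*(-1/(19*(-18 - 2))) = 3701*(-1/915) - 2583/((-20*(-19))) = -3701/915 - 2583/380 = -150793/13908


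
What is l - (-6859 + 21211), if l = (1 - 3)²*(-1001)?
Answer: -18356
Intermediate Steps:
l = -4004 (l = (-2)²*(-1001) = 4*(-1001) = -4004)
l - (-6859 + 21211) = -4004 - (-6859 + 21211) = -4004 - 1*14352 = -4004 - 14352 = -18356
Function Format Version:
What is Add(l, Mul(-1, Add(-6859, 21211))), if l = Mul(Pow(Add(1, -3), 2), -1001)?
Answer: -18356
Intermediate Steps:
l = -4004 (l = Mul(Pow(-2, 2), -1001) = Mul(4, -1001) = -4004)
Add(l, Mul(-1, Add(-6859, 21211))) = Add(-4004, Mul(-1, Add(-6859, 21211))) = Add(-4004, Mul(-1, 14352)) = Add(-4004, -14352) = -18356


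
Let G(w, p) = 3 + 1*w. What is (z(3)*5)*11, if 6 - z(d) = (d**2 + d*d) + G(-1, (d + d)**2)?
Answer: -770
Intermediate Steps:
G(w, p) = 3 + w
z(d) = 4 - 2*d**2 (z(d) = 6 - ((d**2 + d*d) + (3 - 1)) = 6 - ((d**2 + d**2) + 2) = 6 - (2*d**2 + 2) = 6 - (2 + 2*d**2) = 6 + (-2 - 2*d**2) = 4 - 2*d**2)
(z(3)*5)*11 = ((4 - 2*3**2)*5)*11 = ((4 - 2*9)*5)*11 = ((4 - 18)*5)*11 = -14*5*11 = -70*11 = -770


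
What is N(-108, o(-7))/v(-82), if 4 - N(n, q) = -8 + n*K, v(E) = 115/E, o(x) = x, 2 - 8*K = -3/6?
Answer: -7503/230 ≈ -32.622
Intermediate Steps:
K = 5/16 (K = ¼ - (-3)/(8*6) = ¼ - ⅛*(-½) = ¼ + 1/16 = 5/16 ≈ 0.31250)
N(n, q) = 12 - 5*n/16 (N(n, q) = 4 - (-8 + n*(5/16)) = 4 - (-8 + 5*n/16) = 4 + (8 - 5*n/16) = 12 - 5*n/16)
N(-108, o(-7))/v(-82) = (12 - 5/16*(-108))/((115/(-82))) = (12 + 135/4)/((115*(-1/82))) = 183/(4*(-115/82)) = (183/4)*(-82/115) = -7503/230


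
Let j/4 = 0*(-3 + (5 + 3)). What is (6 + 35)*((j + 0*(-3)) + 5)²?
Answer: 1025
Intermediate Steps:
j = 0 (j = 4*(0*(-3 + (5 + 3))) = 4*(0*(-3 + 8)) = 4*(0*5) = 4*0 = 0)
(6 + 35)*((j + 0*(-3)) + 5)² = (6 + 35)*((0 + 0*(-3)) + 5)² = 41*((0 + 0) + 5)² = 41*(0 + 5)² = 41*5² = 41*25 = 1025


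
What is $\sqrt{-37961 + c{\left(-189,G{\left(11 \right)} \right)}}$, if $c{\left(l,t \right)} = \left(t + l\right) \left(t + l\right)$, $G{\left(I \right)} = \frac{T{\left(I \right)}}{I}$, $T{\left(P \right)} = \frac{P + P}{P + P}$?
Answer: $\frac{i \sqrt{275197}}{11} \approx 47.69 i$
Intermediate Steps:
$T{\left(P \right)} = 1$ ($T{\left(P \right)} = \frac{2 P}{2 P} = 2 P \frac{1}{2 P} = 1$)
$G{\left(I \right)} = \frac{1}{I}$ ($G{\left(I \right)} = 1 \frac{1}{I} = \frac{1}{I}$)
$c{\left(l,t \right)} = \left(l + t\right)^{2}$ ($c{\left(l,t \right)} = \left(l + t\right) \left(l + t\right) = \left(l + t\right)^{2}$)
$\sqrt{-37961 + c{\left(-189,G{\left(11 \right)} \right)}} = \sqrt{-37961 + \left(-189 + \frac{1}{11}\right)^{2}} = \sqrt{-37961 + \left(- \frac{2078}{11}\right)^{2}} = \sqrt{-37961 + \frac{4318084}{121}} = \sqrt{- \frac{275197}{121}} = \frac{i \sqrt{275197}}{11}$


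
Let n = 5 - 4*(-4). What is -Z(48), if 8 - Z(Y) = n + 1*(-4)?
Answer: 9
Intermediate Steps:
n = 21 (n = 5 + 16 = 21)
Z(Y) = -9 (Z(Y) = 8 - (21 + 1*(-4)) = 8 - (21 - 4) = 8 - 1*17 = 8 - 17 = -9)
-Z(48) = -1*(-9) = 9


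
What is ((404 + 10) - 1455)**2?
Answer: 1083681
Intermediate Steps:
((404 + 10) - 1455)**2 = (414 - 1455)**2 = (-1041)**2 = 1083681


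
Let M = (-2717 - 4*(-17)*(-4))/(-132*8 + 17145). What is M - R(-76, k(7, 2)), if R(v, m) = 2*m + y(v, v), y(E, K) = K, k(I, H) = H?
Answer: 1155419/16089 ≈ 71.814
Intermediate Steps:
R(v, m) = v + 2*m (R(v, m) = 2*m + v = v + 2*m)
M = -2989/16089 (M = (-2717 + 68*(-4))/(-1056 + 17145) = (-2717 - 272)/16089 = -2989*1/16089 = -2989/16089 ≈ -0.18578)
M - R(-76, k(7, 2)) = -2989/16089 - (-76 + 2*2) = -2989/16089 - (-76 + 4) = -2989/16089 - 1*(-72) = -2989/16089 + 72 = 1155419/16089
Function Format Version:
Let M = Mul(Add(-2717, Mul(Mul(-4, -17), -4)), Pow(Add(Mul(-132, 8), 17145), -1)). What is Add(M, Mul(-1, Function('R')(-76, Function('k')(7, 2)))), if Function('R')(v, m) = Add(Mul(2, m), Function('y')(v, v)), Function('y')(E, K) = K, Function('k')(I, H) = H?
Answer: Rational(1155419, 16089) ≈ 71.814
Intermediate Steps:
Function('R')(v, m) = Add(v, Mul(2, m)) (Function('R')(v, m) = Add(Mul(2, m), v) = Add(v, Mul(2, m)))
M = Rational(-2989, 16089) (M = Mul(Add(-2717, Mul(68, -4)), Pow(Add(-1056, 17145), -1)) = Mul(Add(-2717, -272), Pow(16089, -1)) = Mul(-2989, Rational(1, 16089)) = Rational(-2989, 16089) ≈ -0.18578)
Add(M, Mul(-1, Function('R')(-76, Function('k')(7, 2)))) = Add(Rational(-2989, 16089), Mul(-1, Add(-76, Mul(2, 2)))) = Add(Rational(-2989, 16089), Mul(-1, Add(-76, 4))) = Add(Rational(-2989, 16089), Mul(-1, -72)) = Add(Rational(-2989, 16089), 72) = Rational(1155419, 16089)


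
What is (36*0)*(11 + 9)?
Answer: 0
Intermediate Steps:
(36*0)*(11 + 9) = 0*20 = 0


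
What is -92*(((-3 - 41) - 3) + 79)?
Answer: -2944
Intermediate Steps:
-92*(((-3 - 41) - 3) + 79) = -92*((-44 - 3) + 79) = -92*(-47 + 79) = -92*32 = -2944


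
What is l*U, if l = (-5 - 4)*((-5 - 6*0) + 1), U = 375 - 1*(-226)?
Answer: 21636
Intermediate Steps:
U = 601 (U = 375 + 226 = 601)
l = 36 (l = -9*((-5 - 1*0) + 1) = -9*((-5 + 0) + 1) = -9*(-5 + 1) = -9*(-4) = 36)
l*U = 36*601 = 21636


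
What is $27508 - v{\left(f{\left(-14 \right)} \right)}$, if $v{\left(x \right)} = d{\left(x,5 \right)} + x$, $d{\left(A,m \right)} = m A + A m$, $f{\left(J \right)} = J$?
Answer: $27662$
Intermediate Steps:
$d{\left(A,m \right)} = 2 A m$ ($d{\left(A,m \right)} = A m + A m = 2 A m$)
$v{\left(x \right)} = 11 x$ ($v{\left(x \right)} = 2 x 5 + x = 10 x + x = 11 x$)
$27508 - v{\left(f{\left(-14 \right)} \right)} = 27508 - 11 \left(-14\right) = 27508 - -154 = 27508 + 154 = 27662$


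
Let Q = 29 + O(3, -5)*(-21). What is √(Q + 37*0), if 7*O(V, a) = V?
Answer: 2*√5 ≈ 4.4721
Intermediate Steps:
O(V, a) = V/7
Q = 20 (Q = 29 + ((⅐)*3)*(-21) = 29 + (3/7)*(-21) = 29 - 9 = 20)
√(Q + 37*0) = √(20 + 37*0) = √(20 + 0) = √20 = 2*√5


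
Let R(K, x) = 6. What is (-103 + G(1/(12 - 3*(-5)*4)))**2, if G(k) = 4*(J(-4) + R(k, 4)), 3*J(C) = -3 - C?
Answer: 54289/9 ≈ 6032.1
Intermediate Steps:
J(C) = -1 - C/3 (J(C) = (-3 - C)/3 = -1 - C/3)
G(k) = 76/3 (G(k) = 4*((-1 - 1/3*(-4)) + 6) = 4*((-1 + 4/3) + 6) = 4*(1/3 + 6) = 4*(19/3) = 76/3)
(-103 + G(1/(12 - 3*(-5)*4)))**2 = (-103 + 76/3)**2 = (-233/3)**2 = 54289/9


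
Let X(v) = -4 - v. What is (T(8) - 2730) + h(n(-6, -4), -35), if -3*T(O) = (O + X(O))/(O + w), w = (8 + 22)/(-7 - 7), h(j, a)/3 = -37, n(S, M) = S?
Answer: -349415/123 ≈ -2840.8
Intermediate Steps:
h(j, a) = -111 (h(j, a) = 3*(-37) = -111)
w = -15/7 (w = 30/(-14) = 30*(-1/14) = -15/7 ≈ -2.1429)
T(O) = 4/(3*(-15/7 + O)) (T(O) = -(O + (-4 - O))/(3*(O - 15/7)) = -(-4)/(3*(-15/7 + O)) = 4/(3*(-15/7 + O)))
(T(8) - 2730) + h(n(-6, -4), -35) = (28/(3*(-15 + 7*8)) - 2730) - 111 = (28/(3*(-15 + 56)) - 2730) - 111 = ((28/3)/41 - 2730) - 111 = ((28/3)*(1/41) - 2730) - 111 = (28/123 - 2730) - 111 = -335762/123 - 111 = -349415/123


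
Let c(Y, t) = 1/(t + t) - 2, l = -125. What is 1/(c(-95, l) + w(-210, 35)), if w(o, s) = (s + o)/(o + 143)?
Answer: 16750/10183 ≈ 1.6449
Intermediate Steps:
w(o, s) = (o + s)/(143 + o)
c(Y, t) = -2 + 1/(2*t) (c(Y, t) = 1/(2*t) - 2 = -2 + 1/(2*t))
1/(c(-95, l) + w(-210, 35)) = 1/((-2 + (½)/(-125)) + (-210 + 35)/(143 - 210)) = 1/((-2 + (½)*(-1/125)) - 175/(-67)) = 1/((-2 - 1/250) - 1/67*(-175)) = 1/(-501/250 + 175/67) = 1/(10183/16750) = 16750/10183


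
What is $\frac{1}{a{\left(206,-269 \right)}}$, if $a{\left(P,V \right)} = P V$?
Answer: $- \frac{1}{55414} \approx -1.8046 \cdot 10^{-5}$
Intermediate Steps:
$\frac{1}{a{\left(206,-269 \right)}} = \frac{1}{206 \left(-269\right)} = \frac{1}{-55414} = - \frac{1}{55414}$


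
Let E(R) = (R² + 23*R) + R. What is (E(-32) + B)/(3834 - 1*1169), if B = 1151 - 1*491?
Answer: 916/2665 ≈ 0.34371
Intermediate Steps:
E(R) = R² + 24*R
B = 660 (B = 1151 - 491 = 660)
(E(-32) + B)/(3834 - 1*1169) = (-32*(24 - 32) + 660)/(3834 - 1*1169) = (-32*(-8) + 660)/(3834 - 1169) = (256 + 660)/2665 = 916*(1/2665) = 916/2665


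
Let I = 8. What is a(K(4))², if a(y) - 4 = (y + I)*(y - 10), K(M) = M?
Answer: 4624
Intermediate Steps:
a(y) = 4 + (-10 + y)*(8 + y) (a(y) = 4 + (y + 8)*(y - 10) = 4 + (8 + y)*(-10 + y) = 4 + (-10 + y)*(8 + y))
a(K(4))² = (-76 + 4² - 2*4)² = (-76 + 16 - 8)² = (-68)² = 4624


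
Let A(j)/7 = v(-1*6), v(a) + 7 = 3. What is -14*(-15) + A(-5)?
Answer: 182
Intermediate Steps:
v(a) = -4 (v(a) = -7 + 3 = -4)
A(j) = -28 (A(j) = 7*(-4) = -28)
-14*(-15) + A(-5) = -14*(-15) - 28 = 210 - 28 = 182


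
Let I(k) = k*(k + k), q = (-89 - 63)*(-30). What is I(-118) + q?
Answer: 32408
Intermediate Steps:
q = 4560 (q = -152*(-30) = 4560)
I(k) = 2*k**2 (I(k) = k*(2*k) = 2*k**2)
I(-118) + q = 2*(-118)**2 + 4560 = 2*13924 + 4560 = 27848 + 4560 = 32408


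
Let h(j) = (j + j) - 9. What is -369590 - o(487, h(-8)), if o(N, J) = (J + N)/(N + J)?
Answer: -369591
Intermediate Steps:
h(j) = -9 + 2*j (h(j) = 2*j - 9 = -9 + 2*j)
o(N, J) = 1 (o(N, J) = (J + N)/(J + N) = 1)
-369590 - o(487, h(-8)) = -369590 - 1*1 = -369590 - 1 = -369591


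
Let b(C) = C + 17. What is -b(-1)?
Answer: -16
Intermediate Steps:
b(C) = 17 + C
-b(-1) = -(17 - 1) = -1*16 = -16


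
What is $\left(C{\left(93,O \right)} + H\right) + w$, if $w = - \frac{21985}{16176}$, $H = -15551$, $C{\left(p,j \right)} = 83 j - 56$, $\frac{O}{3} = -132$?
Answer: $- \frac{784153585}{16176} \approx -48476.0$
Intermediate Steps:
$O = -396$ ($O = 3 \left(-132\right) = -396$)
$C{\left(p,j \right)} = -56 + 83 j$
$w = - \frac{21985}{16176}$ ($w = \left(-21985\right) \frac{1}{16176} = - \frac{21985}{16176} \approx -1.3591$)
$\left(C{\left(93,O \right)} + H\right) + w = \left(\left(-56 + 83 \left(-396\right)\right) - 15551\right) - \frac{21985}{16176} = \left(\left(-56 - 32868\right) - 15551\right) - \frac{21985}{16176} = \left(-32924 - 15551\right) - \frac{21985}{16176} = -48475 - \frac{21985}{16176} = - \frac{784153585}{16176}$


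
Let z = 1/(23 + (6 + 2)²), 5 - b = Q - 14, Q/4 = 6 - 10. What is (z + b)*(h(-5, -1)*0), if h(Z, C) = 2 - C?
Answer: 0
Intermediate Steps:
Q = -16 (Q = 4*(6 - 10) = 4*(-4) = -16)
b = 35 (b = 5 - (-16 - 14) = 5 - 1*(-30) = 5 + 30 = 35)
z = 1/87 (z = 1/(23 + 8²) = 1/(23 + 64) = 1/87 ≈ 0.011494)
(z + b)*(h(-5, -1)*0) = (1/87 + 35)*((2 - 1*(-1))*0) = 3046*((2 + 1)*0)/87 = 3046*(3*0)/87 = (3046/87)*0 = 0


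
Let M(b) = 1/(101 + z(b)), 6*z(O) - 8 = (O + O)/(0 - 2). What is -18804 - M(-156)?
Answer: -7239543/385 ≈ -18804.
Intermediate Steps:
z(O) = 4/3 - O/6 (z(O) = 4/3 + ((O + O)/(0 - 2))/6 = 4/3 + ((2*O)/(-2))/6 = 4/3 + ((2*O)*(-½))/6 = 4/3 + (-O)/6 = 4/3 - O/6)
M(b) = 1/(307/3 - b/6) (M(b) = 1/(101 + (4/3 - b/6)) = 1/(307/3 - b/6))
-18804 - M(-156) = -18804 - (-6)/(-614 - 156) = -18804 - (-6)/(-770) = -18804 - (-6)*(-1)/770 = -18804 - 1*3/385 = -18804 - 3/385 = -7239543/385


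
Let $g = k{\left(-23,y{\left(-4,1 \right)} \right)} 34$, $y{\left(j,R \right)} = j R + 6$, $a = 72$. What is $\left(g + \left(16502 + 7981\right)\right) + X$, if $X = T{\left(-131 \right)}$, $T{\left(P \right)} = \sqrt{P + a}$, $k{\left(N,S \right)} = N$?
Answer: $23701 + i \sqrt{59} \approx 23701.0 + 7.6811 i$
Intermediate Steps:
$y{\left(j,R \right)} = 6 + R j$ ($y{\left(j,R \right)} = R j + 6 = 6 + R j$)
$T{\left(P \right)} = \sqrt{72 + P}$ ($T{\left(P \right)} = \sqrt{P + 72} = \sqrt{72 + P}$)
$X = i \sqrt{59}$ ($X = \sqrt{72 - 131} = \sqrt{-59} = i \sqrt{59} \approx 7.6811 i$)
$g = -782$ ($g = \left(-23\right) 34 = -782$)
$\left(g + \left(16502 + 7981\right)\right) + X = \left(-782 + \left(16502 + 7981\right)\right) + i \sqrt{59} = \left(-782 + 24483\right) + i \sqrt{59} = 23701 + i \sqrt{59}$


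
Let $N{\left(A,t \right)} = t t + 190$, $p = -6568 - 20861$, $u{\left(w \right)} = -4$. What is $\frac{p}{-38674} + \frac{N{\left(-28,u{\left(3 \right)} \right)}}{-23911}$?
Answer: $\frac{647887975}{924734014} \approx 0.70062$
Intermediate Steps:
$p = -27429$ ($p = -6568 - 20861 = -27429$)
$N{\left(A,t \right)} = 190 + t^{2}$ ($N{\left(A,t \right)} = t^{2} + 190 = 190 + t^{2}$)
$\frac{p}{-38674} + \frac{N{\left(-28,u{\left(3 \right)} \right)}}{-23911} = - \frac{27429}{-38674} + \frac{190 + \left(-4\right)^{2}}{-23911} = \left(-27429\right) \left(- \frac{1}{38674}\right) + \left(190 + 16\right) \left(- \frac{1}{23911}\right) = \frac{27429}{38674} + 206 \left(- \frac{1}{23911}\right) = \frac{27429}{38674} - \frac{206}{23911} = \frac{647887975}{924734014}$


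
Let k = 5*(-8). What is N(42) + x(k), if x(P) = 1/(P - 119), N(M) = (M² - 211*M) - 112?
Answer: -1146391/159 ≈ -7210.0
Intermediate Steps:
N(M) = -112 + M² - 211*M
k = -40
x(P) = 1/(-119 + P)
N(42) + x(k) = (-112 + 42² - 211*42) + 1/(-119 - 40) = (-112 + 1764 - 8862) + 1/(-159) = -7210 - 1/159 = -1146391/159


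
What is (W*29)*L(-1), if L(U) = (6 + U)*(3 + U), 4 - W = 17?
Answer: -3770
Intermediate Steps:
W = -13 (W = 4 - 1*17 = 4 - 17 = -13)
L(U) = (3 + U)*(6 + U)
(W*29)*L(-1) = (-13*29)*(18 + (-1)² + 9*(-1)) = -377*(18 + 1 - 9) = -377*10 = -3770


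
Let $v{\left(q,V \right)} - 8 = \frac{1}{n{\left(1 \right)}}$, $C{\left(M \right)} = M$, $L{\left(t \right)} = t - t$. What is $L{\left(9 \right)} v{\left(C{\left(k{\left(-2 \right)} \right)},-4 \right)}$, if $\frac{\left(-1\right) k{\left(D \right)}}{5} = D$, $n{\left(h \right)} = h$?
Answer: $0$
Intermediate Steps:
$L{\left(t \right)} = 0$
$k{\left(D \right)} = - 5 D$
$v{\left(q,V \right)} = 9$ ($v{\left(q,V \right)} = 8 + 1^{-1} = 8 + 1 = 9$)
$L{\left(9 \right)} v{\left(C{\left(k{\left(-2 \right)} \right)},-4 \right)} = 0 \cdot 9 = 0$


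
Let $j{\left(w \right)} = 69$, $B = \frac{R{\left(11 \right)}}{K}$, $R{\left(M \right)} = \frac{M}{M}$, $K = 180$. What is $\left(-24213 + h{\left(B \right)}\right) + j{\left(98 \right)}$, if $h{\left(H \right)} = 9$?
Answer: $-24135$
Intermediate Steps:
$R{\left(M \right)} = 1$
$B = \frac{1}{180}$ ($B = 1 \cdot \frac{1}{180} = \frac{1}{180} \approx 0.0055556$)
$\left(-24213 + h{\left(B \right)}\right) + j{\left(98 \right)} = \left(-24213 + 9\right) + 69 = -24204 + 69 = -24135$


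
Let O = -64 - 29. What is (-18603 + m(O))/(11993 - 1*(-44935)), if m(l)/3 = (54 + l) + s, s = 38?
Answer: -3101/9488 ≈ -0.32683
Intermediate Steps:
O = -93
m(l) = 276 + 3*l (m(l) = 3*((54 + l) + 38) = 3*(92 + l) = 276 + 3*l)
(-18603 + m(O))/(11993 - 1*(-44935)) = (-18603 + (276 + 3*(-93)))/(11993 - 1*(-44935)) = (-18603 + (276 - 279))/(11993 + 44935) = (-18603 - 3)/56928 = -18606*1/56928 = -3101/9488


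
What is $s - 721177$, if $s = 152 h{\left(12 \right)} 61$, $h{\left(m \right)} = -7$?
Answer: $-786081$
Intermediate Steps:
$s = -64904$ ($s = 152 \left(-7\right) 61 = \left(-1064\right) 61 = -64904$)
$s - 721177 = -64904 - 721177 = -786081$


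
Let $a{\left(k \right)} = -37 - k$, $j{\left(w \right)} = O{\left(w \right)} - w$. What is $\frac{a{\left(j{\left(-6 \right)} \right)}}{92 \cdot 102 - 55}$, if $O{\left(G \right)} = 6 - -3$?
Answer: $- \frac{52}{9329} \approx -0.005574$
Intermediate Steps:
$O{\left(G \right)} = 9$ ($O{\left(G \right)} = 6 + 3 = 9$)
$j{\left(w \right)} = 9 - w$
$\frac{a{\left(j{\left(-6 \right)} \right)}}{92 \cdot 102 - 55} = \frac{-37 - \left(9 - -6\right)}{92 \cdot 102 - 55} = \frac{-37 - \left(9 + 6\right)}{9384 - 55} = \frac{-37 - 15}{9329} = \left(-37 - 15\right) \frac{1}{9329} = \left(-52\right) \frac{1}{9329} = - \frac{52}{9329}$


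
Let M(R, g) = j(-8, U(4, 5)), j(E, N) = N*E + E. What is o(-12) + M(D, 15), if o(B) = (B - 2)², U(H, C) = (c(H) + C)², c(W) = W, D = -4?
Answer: -460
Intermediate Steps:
U(H, C) = (C + H)² (U(H, C) = (H + C)² = (C + H)²)
j(E, N) = E + E*N (j(E, N) = E*N + E = E + E*N)
M(R, g) = -656 (M(R, g) = -8*(1 + (5 + 4)²) = -8*(1 + 9²) = -8*(1 + 81) = -8*82 = -656)
o(B) = (-2 + B)²
o(-12) + M(D, 15) = (-2 - 12)² - 656 = (-14)² - 656 = 196 - 656 = -460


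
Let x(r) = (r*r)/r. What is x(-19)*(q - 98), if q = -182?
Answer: 5320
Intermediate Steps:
x(r) = r (x(r) = r**2/r = r)
x(-19)*(q - 98) = -19*(-182 - 98) = -19*(-280) = 5320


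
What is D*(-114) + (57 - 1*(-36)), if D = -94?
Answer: 10809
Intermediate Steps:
D*(-114) + (57 - 1*(-36)) = -94*(-114) + (57 - 1*(-36)) = 10716 + (57 + 36) = 10716 + 93 = 10809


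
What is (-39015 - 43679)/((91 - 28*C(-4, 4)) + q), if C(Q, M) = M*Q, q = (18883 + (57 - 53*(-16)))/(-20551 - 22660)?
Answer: -3573290434/23270941 ≈ -153.55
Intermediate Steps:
q = -19788/43211 (q = (18883 + (57 + 848))/(-43211) = (18883 + 905)*(-1/43211) = 19788*(-1/43211) = -19788/43211 ≈ -0.45794)
(-39015 - 43679)/((91 - 28*C(-4, 4)) + q) = (-39015 - 43679)/((91 - 112*(-4)) - 19788/43211) = -82694/((91 - 28*(-16)) - 19788/43211) = -82694/((91 + 448) - 19788/43211) = -82694/(539 - 19788/43211) = -82694/23270941/43211 = -82694*43211/23270941 = -3573290434/23270941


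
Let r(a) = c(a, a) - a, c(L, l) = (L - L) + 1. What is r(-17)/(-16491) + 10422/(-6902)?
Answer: -28665573/18970147 ≈ -1.5111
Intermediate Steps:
c(L, l) = 1 (c(L, l) = 0 + 1 = 1)
r(a) = 1 - a
r(-17)/(-16491) + 10422/(-6902) = (1 - 1*(-17))/(-16491) + 10422/(-6902) = (1 + 17)*(-1/16491) + 10422*(-1/6902) = 18*(-1/16491) - 5211/3451 = -6/5497 - 5211/3451 = -28665573/18970147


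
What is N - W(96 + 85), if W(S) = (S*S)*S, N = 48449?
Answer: -5881292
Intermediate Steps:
W(S) = S**3 (W(S) = S**2*S = S**3)
N - W(96 + 85) = 48449 - (96 + 85)**3 = 48449 - 1*181**3 = 48449 - 1*5929741 = 48449 - 5929741 = -5881292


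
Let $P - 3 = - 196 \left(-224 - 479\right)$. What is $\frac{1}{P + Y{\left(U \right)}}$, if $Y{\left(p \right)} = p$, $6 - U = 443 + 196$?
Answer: $\frac{1}{137158} \approx 7.2909 \cdot 10^{-6}$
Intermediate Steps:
$U = -633$ ($U = 6 - \left(443 + 196\right) = 6 - 639 = -633$)
$P = 137791$ ($P = 3 - 196 \left(-224 - 479\right) = 3 - -137788 = 3 + 137788 = 137791$)
$\frac{1}{P + Y{\left(U \right)}} = \frac{1}{137791 - 633} = \frac{1}{137158}$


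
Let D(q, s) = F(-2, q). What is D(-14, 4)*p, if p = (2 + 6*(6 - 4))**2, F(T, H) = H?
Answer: -2744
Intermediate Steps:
D(q, s) = q
p = 196 (p = (2 + 6*2)**2 = (2 + 12)**2 = 14**2 = 196)
D(-14, 4)*p = -14*196 = -2744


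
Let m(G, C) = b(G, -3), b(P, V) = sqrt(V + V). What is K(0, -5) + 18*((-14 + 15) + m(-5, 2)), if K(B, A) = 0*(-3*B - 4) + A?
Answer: 13 + 18*I*sqrt(6) ≈ 13.0 + 44.091*I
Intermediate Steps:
b(P, V) = sqrt(2)*sqrt(V) (b(P, V) = sqrt(2*V) = sqrt(2)*sqrt(V))
m(G, C) = I*sqrt(6) (m(G, C) = sqrt(2)*sqrt(-3) = sqrt(2)*(I*sqrt(3)) = I*sqrt(6))
K(B, A) = A (K(B, A) = 0*(-4 - 3*B) + A = 0 + A = A)
K(0, -5) + 18*((-14 + 15) + m(-5, 2)) = -5 + 18*((-14 + 15) + I*sqrt(6)) = -5 + 18*(1 + I*sqrt(6)) = -5 + (18 + 18*I*sqrt(6)) = 13 + 18*I*sqrt(6)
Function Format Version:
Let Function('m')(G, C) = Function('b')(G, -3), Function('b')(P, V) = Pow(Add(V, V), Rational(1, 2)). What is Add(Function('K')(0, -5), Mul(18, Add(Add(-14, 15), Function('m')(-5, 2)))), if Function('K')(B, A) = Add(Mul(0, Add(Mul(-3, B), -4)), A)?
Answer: Add(13, Mul(18, I, Pow(6, Rational(1, 2)))) ≈ Add(13.000, Mul(44.091, I))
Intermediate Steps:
Function('b')(P, V) = Mul(Pow(2, Rational(1, 2)), Pow(V, Rational(1, 2))) (Function('b')(P, V) = Pow(Mul(2, V), Rational(1, 2)) = Mul(Pow(2, Rational(1, 2)), Pow(V, Rational(1, 2))))
Function('m')(G, C) = Mul(I, Pow(6, Rational(1, 2))) (Function('m')(G, C) = Mul(Pow(2, Rational(1, 2)), Pow(-3, Rational(1, 2))) = Mul(Pow(2, Rational(1, 2)), Mul(I, Pow(3, Rational(1, 2)))) = Mul(I, Pow(6, Rational(1, 2))))
Function('K')(B, A) = A (Function('K')(B, A) = Add(Mul(0, Add(-4, Mul(-3, B))), A) = Add(0, A) = A)
Add(Function('K')(0, -5), Mul(18, Add(Add(-14, 15), Function('m')(-5, 2)))) = Add(-5, Mul(18, Add(Add(-14, 15), Mul(I, Pow(6, Rational(1, 2)))))) = Add(-5, Mul(18, Add(1, Mul(I, Pow(6, Rational(1, 2)))))) = Add(-5, Add(18, Mul(18, I, Pow(6, Rational(1, 2))))) = Add(13, Mul(18, I, Pow(6, Rational(1, 2))))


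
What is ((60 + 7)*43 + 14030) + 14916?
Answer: 31827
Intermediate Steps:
((60 + 7)*43 + 14030) + 14916 = (67*43 + 14030) + 14916 = (2881 + 14030) + 14916 = 16911 + 14916 = 31827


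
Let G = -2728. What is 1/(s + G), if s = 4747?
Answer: 1/2019 ≈ 0.00049530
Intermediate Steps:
1/(s + G) = 1/(4747 - 2728) = 1/2019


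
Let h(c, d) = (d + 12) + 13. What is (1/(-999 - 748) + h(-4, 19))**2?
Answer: 5908535689/3052009 ≈ 1935.9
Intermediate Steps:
h(c, d) = 25 + d (h(c, d) = (12 + d) + 13 = 25 + d)
(1/(-999 - 748) + h(-4, 19))**2 = (1/(-999 - 748) + (25 + 19))**2 = (1/(-1747) + 44)**2 = (-1/1747 + 44)**2 = (76867/1747)**2 = 5908535689/3052009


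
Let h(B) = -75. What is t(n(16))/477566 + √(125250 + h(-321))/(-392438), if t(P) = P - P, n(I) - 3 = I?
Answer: -5*√5007/392438 ≈ -0.00090155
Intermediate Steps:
n(I) = 3 + I
t(P) = 0
t(n(16))/477566 + √(125250 + h(-321))/(-392438) = 0/477566 + √(125250 - 75)/(-392438) = 0*(1/477566) + √125175*(-1/392438) = 0 + (5*√5007)*(-1/392438) = 0 - 5*√5007/392438 = -5*√5007/392438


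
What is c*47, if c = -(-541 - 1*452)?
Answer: 46671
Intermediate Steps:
c = 993 (c = -(-541 - 452) = -1*(-993) = 993)
c*47 = 993*47 = 46671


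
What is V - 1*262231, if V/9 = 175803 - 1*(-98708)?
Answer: 2208368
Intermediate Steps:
V = 2470599 (V = 9*(175803 - 1*(-98708)) = 9*(175803 + 98708) = 9*274511 = 2470599)
V - 1*262231 = 2470599 - 1*262231 = 2470599 - 262231 = 2208368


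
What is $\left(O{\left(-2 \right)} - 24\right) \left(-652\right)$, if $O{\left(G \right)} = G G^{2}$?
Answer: $20864$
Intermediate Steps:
$O{\left(G \right)} = G^{3}$
$\left(O{\left(-2 \right)} - 24\right) \left(-652\right) = \left(\left(-2\right)^{3} - 24\right) \left(-652\right) = \left(-8 - 24\right) \left(-652\right) = \left(-32\right) \left(-652\right) = 20864$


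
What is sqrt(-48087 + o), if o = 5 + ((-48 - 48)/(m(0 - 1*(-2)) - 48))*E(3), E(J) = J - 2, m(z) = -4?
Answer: I*sqrt(8125546)/13 ≈ 219.27*I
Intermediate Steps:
E(J) = -2 + J
o = 89/13 (o = 5 + ((-48 - 48)/(-4 - 48))*(-2 + 3) = 5 - 96/(-52)*1 = 5 - 96*(-1/52)*1 = 5 + (24/13)*1 = 5 + 24/13 = 89/13 ≈ 6.8462)
sqrt(-48087 + o) = sqrt(-48087 + 89/13) = sqrt(-625042/13) = I*sqrt(8125546)/13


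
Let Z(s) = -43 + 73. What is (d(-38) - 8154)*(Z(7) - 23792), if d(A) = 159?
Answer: 189977190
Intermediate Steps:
Z(s) = 30
(d(-38) - 8154)*(Z(7) - 23792) = (159 - 8154)*(30 - 23792) = -7995*(-23762) = 189977190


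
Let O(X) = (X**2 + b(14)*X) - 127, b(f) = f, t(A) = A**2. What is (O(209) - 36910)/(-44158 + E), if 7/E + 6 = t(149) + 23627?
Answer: -62645220/289058267 ≈ -0.21672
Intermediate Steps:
E = 1/6546 (E = 7/(-6 + (149**2 + 23627)) = 7/(-6 + (22201 + 23627)) = 7/(-6 + 45828) = 7/45822 = 7*(1/45822) = 1/6546 ≈ 0.00015277)
O(X) = -127 + X**2 + 14*X (O(X) = (X**2 + 14*X) - 127 = -127 + X**2 + 14*X)
(O(209) - 36910)/(-44158 + E) = ((-127 + 209**2 + 14*209) - 36910)/(-44158 + 1/6546) = ((-127 + 43681 + 2926) - 36910)/(-289058267/6546) = (46480 - 36910)*(-6546/289058267) = 9570*(-6546/289058267) = -62645220/289058267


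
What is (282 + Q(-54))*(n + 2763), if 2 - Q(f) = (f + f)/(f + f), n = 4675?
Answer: 2104954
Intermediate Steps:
Q(f) = 1 (Q(f) = 2 - (f + f)/(f + f) = 2 - 2*f/(2*f) = 2 - 2*f*1/(2*f) = 2 - 1*1 = 2 - 1 = 1)
(282 + Q(-54))*(n + 2763) = (282 + 1)*(4675 + 2763) = 283*7438 = 2104954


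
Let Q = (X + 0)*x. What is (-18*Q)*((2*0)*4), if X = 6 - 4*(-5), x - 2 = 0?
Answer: 0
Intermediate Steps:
x = 2 (x = 2 + 0 = 2)
X = 26 (X = 6 + 20 = 26)
Q = 52 (Q = (26 + 0)*2 = 26*2 = 52)
(-18*Q)*((2*0)*4) = (-18*52)*((2*0)*4) = -0*4 = -936*0 = 0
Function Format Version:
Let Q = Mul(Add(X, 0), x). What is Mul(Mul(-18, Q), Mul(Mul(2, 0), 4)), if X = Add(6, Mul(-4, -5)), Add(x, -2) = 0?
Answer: 0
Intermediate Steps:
x = 2 (x = Add(2, 0) = 2)
X = 26 (X = Add(6, 20) = 26)
Q = 52 (Q = Mul(Add(26, 0), 2) = Mul(26, 2) = 52)
Mul(Mul(-18, Q), Mul(Mul(2, 0), 4)) = Mul(Mul(-18, 52), Mul(Mul(2, 0), 4)) = Mul(-936, Mul(0, 4)) = Mul(-936, 0) = 0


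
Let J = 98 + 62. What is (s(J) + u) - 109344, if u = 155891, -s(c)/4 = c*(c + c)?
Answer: -158253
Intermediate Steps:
J = 160
s(c) = -8*c² (s(c) = -4*c*(c + c) = -4*c*2*c = -8*c²)
(s(J) + u) - 109344 = (-8*160² + 155891) - 109344 = (-8*25600 + 155891) - 109344 = (-204800 + 155891) - 109344 = -48909 - 109344 = -158253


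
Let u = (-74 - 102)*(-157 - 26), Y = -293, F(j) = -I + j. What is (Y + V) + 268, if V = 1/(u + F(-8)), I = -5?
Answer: -805124/32205 ≈ -25.000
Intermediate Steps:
F(j) = 5 + j (F(j) = -1*(-5) + j = 5 + j)
u = 32208 (u = -176*(-183) = 32208)
V = 1/32205 (V = 1/(32208 + (5 - 8)) = 1/(32208 - 3) = 1/32205 ≈ 3.1051e-5)
(Y + V) + 268 = (-293 + 1/32205) + 268 = -9436064/32205 + 268 = -805124/32205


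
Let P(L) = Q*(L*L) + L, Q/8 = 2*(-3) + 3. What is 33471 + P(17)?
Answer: 26552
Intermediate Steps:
Q = -24 (Q = 8*(2*(-3) + 3) = 8*(-6 + 3) = 8*(-3) = -24)
P(L) = L - 24*L² (P(L) = -24*L*L + L = -24*L² + L = L - 24*L²)
33471 + P(17) = 33471 + 17*(1 - 24*17) = 33471 + 17*(1 - 408) = 33471 + 17*(-407) = 33471 - 6919 = 26552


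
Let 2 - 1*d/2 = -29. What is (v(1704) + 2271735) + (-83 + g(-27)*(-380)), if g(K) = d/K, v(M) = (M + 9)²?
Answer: 140586127/27 ≈ 5.2069e+6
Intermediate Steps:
d = 62 (d = 4 - 2*(-29) = 4 + 58 = 62)
v(M) = (9 + M)²
g(K) = 62/K
(v(1704) + 2271735) + (-83 + g(-27)*(-380)) = ((9 + 1704)² + 2271735) + (-83 + (62/(-27))*(-380)) = (1713² + 2271735) + (-83 + (62*(-1/27))*(-380)) = (2934369 + 2271735) + (-83 - 62/27*(-380)) = 5206104 + (-83 + 23560/27) = 5206104 + 21319/27 = 140586127/27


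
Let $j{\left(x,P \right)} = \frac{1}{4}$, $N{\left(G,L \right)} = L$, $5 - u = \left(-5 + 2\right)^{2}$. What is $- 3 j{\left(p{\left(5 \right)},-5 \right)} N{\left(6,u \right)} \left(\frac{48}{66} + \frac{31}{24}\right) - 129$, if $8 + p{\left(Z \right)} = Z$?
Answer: $- \frac{10819}{88} \approx -122.94$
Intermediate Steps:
$u = -4$ ($u = 5 - \left(-5 + 2\right)^{2} = 5 - \left(-3\right)^{2} = 5 - 9 = -4$)
$p{\left(Z \right)} = -8 + Z$
$j{\left(x,P \right)} = \frac{1}{4}$
$- 3 j{\left(p{\left(5 \right)},-5 \right)} N{\left(6,u \right)} \left(\frac{48}{66} + \frac{31}{24}\right) - 129 = \left(-3\right) \frac{1}{4} \left(-4\right) \left(\frac{48}{66} + \frac{31}{24}\right) - 129 = \left(- \frac{3}{4}\right) \left(-4\right) \left(48 \cdot \frac{1}{66} + 31 \cdot \frac{1}{24}\right) - 129 = 3 \left(\frac{8}{11} + \frac{31}{24}\right) - 129 = 3 \cdot \frac{533}{264} - 129 = \frac{533}{88} - 129 = - \frac{10819}{88}$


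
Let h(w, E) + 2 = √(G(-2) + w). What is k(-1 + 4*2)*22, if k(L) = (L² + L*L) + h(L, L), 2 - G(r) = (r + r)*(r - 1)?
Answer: 2112 + 22*I*√3 ≈ 2112.0 + 38.105*I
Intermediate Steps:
G(r) = 2 - 2*r*(-1 + r) (G(r) = 2 - (r + r)*(r - 1) = 2 - 2*r*(-1 + r))
h(w, E) = -2 + √(-10 + w) (h(w, E) = -2 + √((2 - 2*(-2)² + 2*(-2)) + w) = -2 + √((2 - 2*4 - 4) + w) = -2 + √((2 - 8 - 4) + w) = -2 + √(-10 + w))
k(L) = -2 + √(-10 + L) + 2*L² (k(L) = (L² + L*L) + (-2 + √(-10 + L)) = (L² + L²) + (-2 + √(-10 + L)) = 2*L² + (-2 + √(-10 + L)) = -2 + √(-10 + L) + 2*L²)
k(-1 + 4*2)*22 = (-2 + √(-10 + (-1 + 4*2)) + 2*(-1 + 4*2)²)*22 = (-2 + √(-10 + (-1 + 8)) + 2*(-1 + 8)²)*22 = (-2 + √(-10 + 7) + 2*7²)*22 = (-2 + √(-3) + 2*49)*22 = (-2 + I*√3 + 98)*22 = (96 + I*√3)*22 = 2112 + 22*I*√3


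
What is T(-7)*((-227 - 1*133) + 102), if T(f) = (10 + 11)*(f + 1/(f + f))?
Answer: 38313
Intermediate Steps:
T(f) = 21*f + 21/(2*f) (T(f) = 21*(f + 1/(2*f)) = 21*f + 21/(2*f))
T(-7)*((-227 - 1*133) + 102) = (21*(-7) + (21/2)/(-7))*((-227 - 1*133) + 102) = (-147 + (21/2)*(-⅐))*((-227 - 133) + 102) = (-147 - 3/2)*(-360 + 102) = -297/2*(-258) = 38313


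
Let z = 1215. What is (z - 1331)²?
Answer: 13456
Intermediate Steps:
(z - 1331)² = (1215 - 1331)² = (-116)² = 13456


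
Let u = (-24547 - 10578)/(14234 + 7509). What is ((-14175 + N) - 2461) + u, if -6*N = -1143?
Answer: -715219263/43486 ≈ -16447.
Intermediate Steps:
N = 381/2 (N = -1/6*(-1143) = 381/2 ≈ 190.50)
u = -35125/21743 ≈ -1.6155
((-14175 + N) - 2461) + u = ((-14175 + 381/2) - 2461) - 35125/21743 = (-27969/2 - 2461) - 35125/21743 = -32891/2 - 35125/21743 = -715219263/43486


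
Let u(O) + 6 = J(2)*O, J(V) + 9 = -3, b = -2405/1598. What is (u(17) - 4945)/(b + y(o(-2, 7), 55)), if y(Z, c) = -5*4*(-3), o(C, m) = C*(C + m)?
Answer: -1647538/18695 ≈ -88.127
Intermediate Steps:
b = -2405/1598 (b = -2405*1/1598 = -2405/1598 ≈ -1.5050)
J(V) = -12 (J(V) = -9 - 3 = -12)
u(O) = -6 - 12*O
y(Z, c) = 60 (y(Z, c) = -20*(-3) = 60)
(u(17) - 4945)/(b + y(o(-2, 7), 55)) = ((-6 - 12*17) - 4945)/(-2405/1598 + 60) = ((-6 - 204) - 4945)/(93475/1598) = (-210 - 4945)*(1598/93475) = -5155*1598/93475 = -1647538/18695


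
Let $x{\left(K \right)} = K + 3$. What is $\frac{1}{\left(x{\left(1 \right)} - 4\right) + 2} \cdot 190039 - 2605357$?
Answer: $- \frac{5020675}{2} \approx -2.5103 \cdot 10^{6}$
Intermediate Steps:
$x{\left(K \right)} = 3 + K$
$\frac{1}{\left(x{\left(1 \right)} - 4\right) + 2} \cdot 190039 - 2605357 = \frac{1}{\left(\left(3 + 1\right) - 4\right) + 2} \cdot 190039 - 2605357 = \frac{1}{\left(4 - 4\right) + 2} \cdot 190039 - 2605357 = \frac{1}{0 + 2} \cdot 190039 - 2605357 = \frac{1}{2} \cdot 190039 - 2605357 = \frac{190039}{2} - 2605357 = - \frac{5020675}{2}$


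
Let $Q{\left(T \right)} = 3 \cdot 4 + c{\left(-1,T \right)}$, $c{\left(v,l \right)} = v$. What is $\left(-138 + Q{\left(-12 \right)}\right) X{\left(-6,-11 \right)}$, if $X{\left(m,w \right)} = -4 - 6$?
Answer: $1270$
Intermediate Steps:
$X{\left(m,w \right)} = -10$ ($X{\left(m,w \right)} = -4 - 6 = -10$)
$Q{\left(T \right)} = 11$ ($Q{\left(T \right)} = 3 \cdot 4 - 1 = 12 - 1 = 11$)
$\left(-138 + Q{\left(-12 \right)}\right) X{\left(-6,-11 \right)} = \left(-138 + 11\right) \left(-10\right) = \left(-127\right) \left(-10\right) = 1270$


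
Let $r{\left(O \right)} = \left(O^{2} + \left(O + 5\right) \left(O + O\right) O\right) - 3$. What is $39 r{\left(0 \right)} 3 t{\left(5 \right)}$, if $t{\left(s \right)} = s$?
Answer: $-1755$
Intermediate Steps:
$r{\left(O \right)} = -3 + O^{2} + 2 O^{2} \left(5 + O\right)$ ($r{\left(O \right)} = \left(O^{2} + \left(5 + O\right) 2 O O\right) - 3 = \left(O^{2} + 2 O \left(5 + O\right) O\right) - 3 = \left(O^{2} + 2 O^{2} \left(5 + O\right)\right) - 3 = -3 + O^{2} + 2 O^{2} \left(5 + O\right)$)
$39 r{\left(0 \right)} 3 t{\left(5 \right)} = 39 \left(-3 + 2 \cdot 0^{3} + 11 \cdot 0^{2}\right) 3 \cdot 5 = 39 \left(-3 + 2 \cdot 0 + 11 \cdot 0\right) 3 \cdot 5 = 39 \left(-3 + 0 + 0\right) 3 \cdot 5 = 39 \left(-3\right) 3 \cdot 5 = 39 \left(\left(-9\right) 5\right) = 39 \left(-45\right) = -1755$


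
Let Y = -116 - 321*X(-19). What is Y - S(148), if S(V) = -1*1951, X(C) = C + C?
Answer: 14033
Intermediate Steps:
X(C) = 2*C
Y = 12082 (Y = -116 - 642*(-19) = -116 - 321*(-38) = -116 + 12198 = 12082)
S(V) = -1951
Y - S(148) = 12082 - 1*(-1951) = 12082 + 1951 = 14033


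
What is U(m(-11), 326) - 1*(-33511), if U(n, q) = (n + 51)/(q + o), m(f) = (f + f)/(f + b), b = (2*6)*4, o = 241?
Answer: 703029134/20979 ≈ 33511.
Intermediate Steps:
b = 48 (b = 12*4 = 48)
m(f) = 2*f/(48 + f) (m(f) = (f + f)/(f + 48) = (2*f)/(48 + f) = 2*f/(48 + f))
U(n, q) = (51 + n)/(241 + q) (U(n, q) = (n + 51)/(q + 241) = (51 + n)/(241 + q))
U(m(-11), 326) - 1*(-33511) = (51 + 2*(-11)/(48 - 11))/(241 + 326) - 1*(-33511) = (51 + 2*(-11)/37)/567 + 33511 = (51 + 2*(-11)*(1/37))/567 + 33511 = (51 - 22/37)/567 + 33511 = (1/567)*(1865/37) + 33511 = 1865/20979 + 33511 = 703029134/20979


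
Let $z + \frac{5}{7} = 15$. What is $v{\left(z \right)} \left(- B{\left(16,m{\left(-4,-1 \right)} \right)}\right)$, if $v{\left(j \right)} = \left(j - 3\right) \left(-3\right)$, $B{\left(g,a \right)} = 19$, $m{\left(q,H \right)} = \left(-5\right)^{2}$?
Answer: $\frac{4503}{7} \approx 643.29$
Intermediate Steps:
$m{\left(q,H \right)} = 25$
$z = \frac{100}{7}$ ($z = - \frac{5}{7} + 15 = \frac{100}{7} \approx 14.286$)
$v{\left(j \right)} = 9 - 3 j$ ($v{\left(j \right)} = \left(-3 + j\right) \left(-3\right) = 9 - 3 j$)
$v{\left(z \right)} \left(- B{\left(16,m{\left(-4,-1 \right)} \right)}\right) = \left(9 - \frac{300}{7}\right) \left(\left(-1\right) 19\right) = \left(9 - \frac{300}{7}\right) \left(-19\right) = \left(- \frac{237}{7}\right) \left(-19\right) = \frac{4503}{7}$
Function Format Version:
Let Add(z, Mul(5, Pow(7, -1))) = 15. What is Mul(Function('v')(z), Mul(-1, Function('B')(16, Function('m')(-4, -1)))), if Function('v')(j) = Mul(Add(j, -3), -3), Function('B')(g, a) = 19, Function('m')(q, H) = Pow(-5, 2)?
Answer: Rational(4503, 7) ≈ 643.29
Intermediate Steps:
Function('m')(q, H) = 25
z = Rational(100, 7) (z = Add(Rational(-5, 7), 15) = Rational(100, 7) ≈ 14.286)
Function('v')(j) = Add(9, Mul(-3, j)) (Function('v')(j) = Mul(Add(-3, j), -3) = Add(9, Mul(-3, j)))
Mul(Function('v')(z), Mul(-1, Function('B')(16, Function('m')(-4, -1)))) = Mul(Add(9, Mul(-3, Rational(100, 7))), Mul(-1, 19)) = Mul(Add(9, Rational(-300, 7)), -19) = Mul(Rational(-237, 7), -19) = Rational(4503, 7)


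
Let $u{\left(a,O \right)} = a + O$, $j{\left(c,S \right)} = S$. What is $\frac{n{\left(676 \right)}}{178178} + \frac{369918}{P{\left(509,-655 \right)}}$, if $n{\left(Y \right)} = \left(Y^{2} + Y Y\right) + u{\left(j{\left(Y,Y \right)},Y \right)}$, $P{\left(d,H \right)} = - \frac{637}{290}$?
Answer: $- \frac{105020215816}{623623} \approx -1.684 \cdot 10^{5}$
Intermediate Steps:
$P{\left(d,H \right)} = - \frac{637}{290}$ ($P{\left(d,H \right)} = \left(-637\right) \frac{1}{290} = - \frac{637}{290}$)
$u{\left(a,O \right)} = O + a$
$n{\left(Y \right)} = 2 Y + 2 Y^{2}$ ($n{\left(Y \right)} = \left(Y^{2} + Y Y\right) + \left(Y + Y\right) = \left(Y^{2} + Y^{2}\right) + 2 Y = 2 Y^{2} + 2 Y = 2 Y + 2 Y^{2}$)
$\frac{n{\left(676 \right)}}{178178} + \frac{369918}{P{\left(509,-655 \right)}} = \frac{2 \cdot 676 \left(1 + 676\right)}{178178} + \frac{369918}{- \frac{637}{290}} = 2 \cdot 676 \cdot 677 \cdot \frac{1}{178178} + 369918 \left(- \frac{290}{637}\right) = 915304 \cdot \frac{1}{178178} - \frac{107276220}{637} = \frac{35204}{6853} - \frac{107276220}{637} = - \frac{105020215816}{623623}$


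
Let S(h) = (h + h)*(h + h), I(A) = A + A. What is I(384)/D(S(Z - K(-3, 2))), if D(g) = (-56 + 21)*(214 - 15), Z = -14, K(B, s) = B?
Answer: -768/6965 ≈ -0.11027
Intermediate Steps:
I(A) = 2*A
S(h) = 4*h² (S(h) = (2*h)*(2*h) = 4*h²)
D(g) = -6965 (D(g) = -35*199 = -6965)
I(384)/D(S(Z - K(-3, 2))) = (2*384)/(-6965) = 768*(-1/6965) = -768/6965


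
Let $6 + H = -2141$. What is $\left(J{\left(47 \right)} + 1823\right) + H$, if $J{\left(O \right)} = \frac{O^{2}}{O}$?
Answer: $-277$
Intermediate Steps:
$H = -2147$ ($H = -6 - 2141 = -2147$)
$J{\left(O \right)} = O$
$\left(J{\left(47 \right)} + 1823\right) + H = \left(47 + 1823\right) - 2147 = 1870 - 2147 = -277$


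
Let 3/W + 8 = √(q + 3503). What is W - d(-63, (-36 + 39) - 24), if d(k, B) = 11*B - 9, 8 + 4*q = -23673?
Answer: 2381904/9925 - 6*I*√9669/9925 ≈ 239.99 - 0.059444*I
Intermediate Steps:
q = -23681/4 (q = -2 + (¼)*(-23673) = -2 - 23673/4 = -23681/4 ≈ -5920.3)
d(k, B) = -9 + 11*B
W = 3/(-8 + I*√9669/2) (W = 3/(-8 + √(-23681/4 + 3503)) = 3/(-8 + √(-9669/4)) = 3/(-8 + I*√9669/2) ≈ -0.0096725 - 0.059444*I)
W - d(-63, (-36 + 39) - 24) = (-96/9925 - 6*I*√9669/9925) - (-9 + 11*((-36 + 39) - 24)) = (-96/9925 - 6*I*√9669/9925) - (-9 + 11*(3 - 24)) = (-96/9925 - 6*I*√9669/9925) - (-9 + 11*(-21)) = (-96/9925 - 6*I*√9669/9925) - (-9 - 231) = (-96/9925 - 6*I*√9669/9925) - 1*(-240) = (-96/9925 - 6*I*√9669/9925) + 240 = 2381904/9925 - 6*I*√9669/9925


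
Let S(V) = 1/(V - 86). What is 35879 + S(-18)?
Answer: 3731415/104 ≈ 35879.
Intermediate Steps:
S(V) = 1/(-86 + V)
35879 + S(-18) = 35879 + 1/(-86 - 18) = 35879 + 1/(-104) = 35879 - 1/104 = 3731415/104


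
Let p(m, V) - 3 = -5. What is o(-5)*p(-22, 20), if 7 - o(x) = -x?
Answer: -4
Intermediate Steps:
p(m, V) = -2 (p(m, V) = 3 - 5 = -2)
o(x) = 7 + x (o(x) = 7 - (-1)*x = 7 + x)
o(-5)*p(-22, 20) = (7 - 5)*(-2) = 2*(-2) = -4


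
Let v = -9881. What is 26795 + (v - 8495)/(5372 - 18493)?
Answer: 351595571/13121 ≈ 26796.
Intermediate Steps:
26795 + (v - 8495)/(5372 - 18493) = 26795 + (-9881 - 8495)/(5372 - 18493) = 26795 - 18376/(-13121) = 26795 - 18376*(-1/13121) = 26795 + 18376/13121 = 351595571/13121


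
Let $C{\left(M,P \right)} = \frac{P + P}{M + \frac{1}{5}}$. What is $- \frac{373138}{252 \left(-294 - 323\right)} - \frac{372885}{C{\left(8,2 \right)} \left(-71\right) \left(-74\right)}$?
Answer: $- \frac{116893718195}{816912936} \approx -143.09$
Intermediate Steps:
$C{\left(M,P \right)} = \frac{2 P}{\frac{1}{5} + M}$ ($C{\left(M,P \right)} = \frac{2 P}{M + \frac{1}{5}} = \frac{2 P}{\frac{1}{5} + M}$)
$- \frac{373138}{252 \left(-294 - 323\right)} - \frac{372885}{C{\left(8,2 \right)} \left(-71\right) \left(-74\right)} = - \frac{373138}{252 \left(-294 - 323\right)} - \frac{372885}{10 \cdot 2 \frac{1}{1 + 5 \cdot 8} \left(-71\right) \left(-74\right)} = - \frac{373138}{252 \left(-617\right)} - \frac{372885}{10 \cdot 2 \frac{1}{1 + 40} \left(-71\right) \left(-74\right)} = - \frac{373138}{-155484} - \frac{372885}{10 \cdot 2 \cdot \frac{1}{41} \left(-71\right) \left(-74\right)} = \left(-373138\right) \left(- \frac{1}{155484}\right) - \frac{372885}{10 \cdot 2 \cdot \frac{1}{41} \left(-71\right) \left(-74\right)} = \frac{186569}{77742} - \frac{372885}{\frac{20}{41} \left(-71\right) \left(-74\right)} = \frac{186569}{77742} - \frac{372885}{\left(- \frac{1420}{41}\right) \left(-74\right)} = \frac{186569}{77742} - \frac{372885}{\frac{105080}{41}} = \frac{186569}{77742} - \frac{3057657}{21016} = - \frac{116893718195}{816912936}$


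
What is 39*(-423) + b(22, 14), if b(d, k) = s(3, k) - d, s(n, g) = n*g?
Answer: -16477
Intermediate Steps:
s(n, g) = g*n
b(d, k) = -d + 3*k (b(d, k) = k*3 - d = 3*k - d = -d + 3*k)
39*(-423) + b(22, 14) = 39*(-423) + (-1*22 + 3*14) = -16497 + (-22 + 42) = -16497 + 20 = -16477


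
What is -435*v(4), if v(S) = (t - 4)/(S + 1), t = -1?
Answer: 435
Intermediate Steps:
v(S) = -5/(1 + S) (v(S) = (-1 - 4)/(S + 1) = -5/(1 + S))
-435*v(4) = -(-2175)/(1 + 4) = -(-2175)/5 = -435*(-1) = 435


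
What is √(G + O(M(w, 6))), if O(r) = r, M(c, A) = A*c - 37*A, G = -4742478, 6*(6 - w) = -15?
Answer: 3*I*√526961 ≈ 2177.8*I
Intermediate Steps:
w = 17/2 (w = 6 - ⅙*(-15) = 6 + 5/2 = 17/2 ≈ 8.5000)
M(c, A) = -37*A + A*c
√(G + O(M(w, 6))) = √(-4742478 + 6*(-37 + 17/2)) = √(-4742478 + 6*(-57/2)) = √(-4742478 - 171) = √(-4742649) = 3*I*√526961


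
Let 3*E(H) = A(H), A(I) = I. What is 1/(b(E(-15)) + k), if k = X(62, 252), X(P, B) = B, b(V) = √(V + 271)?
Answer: 18/4517 - √266/63238 ≈ 0.0037270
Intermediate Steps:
E(H) = H/3
b(V) = √(271 + V)
k = 252
1/(b(E(-15)) + k) = 1/(√(271 + (⅓)*(-15)) + 252) = 1/(√(271 - 5) + 252) = 1/(√266 + 252) = 1/(252 + √266)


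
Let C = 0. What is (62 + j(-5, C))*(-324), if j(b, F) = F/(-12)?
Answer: -20088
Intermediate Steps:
j(b, F) = -F/12 (j(b, F) = F*(-1/12) = -F/12)
(62 + j(-5, C))*(-324) = (62 - 1/12*0)*(-324) = (62 + 0)*(-324) = 62*(-324) = -20088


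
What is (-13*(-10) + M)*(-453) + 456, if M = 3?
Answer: -59793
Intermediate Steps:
(-13*(-10) + M)*(-453) + 456 = (-13*(-10) + 3)*(-453) + 456 = (130 + 3)*(-453) + 456 = 133*(-453) + 456 = -60249 + 456 = -59793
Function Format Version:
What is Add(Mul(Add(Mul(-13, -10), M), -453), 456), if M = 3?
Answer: -59793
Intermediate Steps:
Add(Mul(Add(Mul(-13, -10), M), -453), 456) = Add(Mul(Add(Mul(-13, -10), 3), -453), 456) = Add(Mul(Add(130, 3), -453), 456) = Add(Mul(133, -453), 456) = Add(-60249, 456) = -59793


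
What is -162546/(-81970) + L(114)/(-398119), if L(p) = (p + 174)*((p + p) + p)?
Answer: 28319466927/16316907215 ≈ 1.7356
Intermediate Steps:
L(p) = 3*p*(174 + p) (L(p) = (174 + p)*(2*p + p) = (174 + p)*(3*p) = 3*p*(174 + p))
-162546/(-81970) + L(114)/(-398119) = -162546/(-81970) + (3*114*(174 + 114))/(-398119) = -162546*(-1/81970) + (3*114*288)*(-1/398119) = 81273/40985 + 98496*(-1/398119) = 81273/40985 - 98496/398119 = 28319466927/16316907215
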